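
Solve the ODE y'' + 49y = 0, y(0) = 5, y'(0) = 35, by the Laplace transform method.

L{y''} + 49L{y} = 0. s²Y - 5s - 35 + 49Y = 0. Y(s² + 49) = 5s + 35. Y = (5s + 35)/(s² + 49). Inverting: y(t) = 5cos(7t) + 5sin(7t)

Final answer: y(t) = 5cos(7t) + 5sin(7t)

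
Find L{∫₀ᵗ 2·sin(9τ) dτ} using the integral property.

L{∫₀ᵗ f(τ)dτ} = F(s)/s with F(s) = 18/(s² + 81), so the result is (18/(s² + 81))/s = 18/(s(s² + 81))

Final answer: 18/(s(s² + 81))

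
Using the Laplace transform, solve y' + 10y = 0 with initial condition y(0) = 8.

L{y'} + 10L{y} = 0. sY - 8 + 10Y = 0. Y(s+10) = 8. Y = 8/(s+10)

Final answer: y(t) = 8e^(-10t)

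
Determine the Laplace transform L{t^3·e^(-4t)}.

L{t^n·e^(at)} = n!/(s-a)^(n+1), so L{t^3·e^(-4t)} = 6/(s+4)^4

Final answer: 6/(s+4)^4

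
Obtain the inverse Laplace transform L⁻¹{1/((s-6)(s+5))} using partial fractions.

Decompose: A/(s-6) + B/(s+5). A = 1/11, B = -1/11. f(t) = (e^(6t) - e^(-5t))/11

Final answer: (e^(6t) - e^(-5t))/11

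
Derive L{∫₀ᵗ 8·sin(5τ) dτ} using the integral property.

L{∫₀ᵗ f(τ)dτ} = F(s)/s with F(s) = 40/(s² + 25), so the result is (40/(s² + 25))/s = 40/(s(s² + 25))

Final answer: 40/(s(s² + 25))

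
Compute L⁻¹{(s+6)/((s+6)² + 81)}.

Using frequency shift: L⁻¹{(s-a)/((s-a)² + b²)} = e^(at)cos(bt). Here a=-6, b=9

Final answer: e^(-6t)·cos(9t)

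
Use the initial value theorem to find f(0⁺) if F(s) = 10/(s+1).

f(0⁺) = lim_{s→∞} s·10/(s+1) = lim_{s→∞} 10s/(s+1) = 10

Final answer: 10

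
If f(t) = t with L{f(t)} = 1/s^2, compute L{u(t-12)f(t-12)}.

Time shift theorem: L{u(t-a)f(t-a)} = e^(-as)F(s). Here a=12, F(s) = 1/s^2, so L{u(t-12)f(t-12)} = e^(-12s)·1/s^2

Final answer: e^(-12s)·1/s^2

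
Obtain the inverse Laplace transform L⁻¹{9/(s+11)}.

L⁻¹{1/(s-a)} = e^(at), so L⁻¹{1/(s+11)} = e^(-11t), and L⁻¹{9/(s+11)} = 9·e^(-11t)

Final answer: 9·e^(-11t)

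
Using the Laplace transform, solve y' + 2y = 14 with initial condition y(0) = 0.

sY + 2Y = 14/s. Y = 14/(s(s+2)). Partial fractions: Y = 7/s - 7/(s+2)

Final answer: y(t) = 7(1 - e^(-2t))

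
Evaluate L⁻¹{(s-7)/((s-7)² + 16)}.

Using frequency shift: L⁻¹{(s-a)/((s-a)² + b²)} = e^(at)cos(bt). Here a=7, b=4

Final answer: e^(7t)·cos(4t)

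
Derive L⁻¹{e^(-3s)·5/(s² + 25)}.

L⁻¹{5/(s² + 25)} = sin(5t). By the time shift theorem, L⁻¹{e^(-as)F(s)} = u(t-a)f(t-a) with a=3, so L⁻¹{e^(-3s)·5/(s² + 25)} = u(t-3)·sin(5(t-3))

Final answer: u(t-3)·sin(5(t-3))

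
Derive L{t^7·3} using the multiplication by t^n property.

L{3} = 3/s. d^1/ds^1[1/s] = -1/s². d^2/ds^2[1/s] = 2/s^3. d^3/ds^3[1/s] = -6/s^4. d^4/ds^4[1/s] = 24/s^5. d^5/ds^5[1/s] = -120/s^6. d^6/ds^6[1/s] = 720/s^7. d^7/ds^7[1/s] = -5040/s^8. So L{t^7} = (-1)^{7}·-5040/s^8 = 5040/s^8. Then L{t^7·3} = 3·5040/s^8 = 15120/s^8

Final answer: 15120/s^8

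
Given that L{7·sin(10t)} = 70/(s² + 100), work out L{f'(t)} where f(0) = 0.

L{f'(t)} = s·F(s) - f(0) = s·70/(s² + 100) - 0 = 70s/(s² + 100)

Final answer: 70s/(s² + 100)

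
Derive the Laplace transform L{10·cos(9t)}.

L{cos(ωt)} = s/(s² + ω²), so L{cos(9t)} = s/(s² + 81). Then L{10·cos(9t)} = 10·s/(s² + 81) = 10s/(s² + 81)

Final answer: 10s/(s² + 81)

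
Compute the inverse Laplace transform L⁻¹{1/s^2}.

L⁻¹{n!/s^(n+1)} = t^n with n=1. So L⁻¹{1/s^2} = t

Final answer: t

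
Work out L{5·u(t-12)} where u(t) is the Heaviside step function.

L{u(t-a)} = e^(-as)/s. Here a=12, so L{u(t-12)} = e^(-12s)/s, and L{5·u(t-12)} = 5·e^(-12s)/s

Final answer: 5·e^(-12s)/s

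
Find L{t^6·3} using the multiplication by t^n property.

L{3} = 3/s. d^1/ds^1[1/s] = -1/s². d^2/ds^2[1/s] = 2/s^3. d^3/ds^3[1/s] = -6/s^4. d^4/ds^4[1/s] = 24/s^5. d^5/ds^5[1/s] = -120/s^6. d^6/ds^6[1/s] = 720/s^7. So L{t^6} = (-1)^{6}·720/s^7 = 720/s^7. Then L{t^6·3} = 3·720/s^7 = 2160/s^7

Final answer: 2160/s^7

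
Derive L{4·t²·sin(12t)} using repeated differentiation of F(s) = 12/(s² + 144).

F(s) = 12/(s² + 144). F'(s) = -24s/(s² + 144)². F''(s) = -24(144 - 3s²)/(s² + 144)³ = (72s² - 3456)/(s² + 144)³. So L{t²·sin(12t)} = (-1)² F''(s) = (72s² - 3456)/(s² + 144)³. Then L{4·t²·sin(12t)} = 4·(72s² - 3456)/(s² + 144)³ = (288s² - 13824)/(s² + 144)³

Final answer: (288s² - 13824)/(s² + 144)³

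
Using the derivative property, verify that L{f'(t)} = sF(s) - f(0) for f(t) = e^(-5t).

f'(t) = -5e^(-5t). Direct: L{f'(t)} = -5/(s+5). Property: s·1/(s+5) - 1 = (s - (s+5))/(s+5) = -5/(s+5). ✓

Final answer: -5/(s+5)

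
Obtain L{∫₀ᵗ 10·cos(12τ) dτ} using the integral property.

L{∫₀ᵗ f(τ)dτ} = F(s)/s with F(s) = 10s/(s² + 144), so the result is (10s/(s² + 144))/s = 10/(s² + 144)

Final answer: 10/(s² + 144)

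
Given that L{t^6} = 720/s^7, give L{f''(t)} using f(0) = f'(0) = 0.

L{f''(t)} = s²F(s) - sf(0) - f'(0) = s²·720/s^7 - 0 - 0 = 720/s^5

Final answer: 720/s^5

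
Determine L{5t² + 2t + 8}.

L{5t² + 2t + 8} = 5·2/s³ + 2/s² + 8/s = 10/s³ + 2/s² + 8/s

Final answer: 10/s³ + 2/s² + 8/s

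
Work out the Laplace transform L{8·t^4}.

L{t^n} = n!/s^(n+1), so L{t^4} = 24/s^5. Then L{8·t^4} = 8·24/s^5 = 192/s^5

Final answer: 192/s^5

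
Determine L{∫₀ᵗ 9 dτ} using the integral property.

L{∫₀ᵗ f(τ)dτ} = F(s)/s with f(t) = 9. F(s) = 9/s, so L{∫₀ᵗ 9 dτ} = (9/s)/s = 9/s². (Check: ∫₀ᵗ 9 dτ = 9t.)

Final answer: 9/s²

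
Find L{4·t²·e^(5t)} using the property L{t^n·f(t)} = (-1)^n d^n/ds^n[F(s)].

L{e^(5t)} = 1/(s-5). d/ds[1/(s-5)] = -1/(s-5)². d²/ds²[1/(s-5)] = 2/(s-5)³. So L{t²·e^(5t)} = (-1)² · 2/(s-5)³ = 2/(s-5)³. Then L{4·t²·e^(5t)} = 4·2/(s-5)³ = 8/(s-5)³

Final answer: 8/(s-5)³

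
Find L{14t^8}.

L{t^n} = n!/s^(n+1). So L{14t^8} = 14·8!/s^9 = 564480/s^9

Final answer: 564480/s^9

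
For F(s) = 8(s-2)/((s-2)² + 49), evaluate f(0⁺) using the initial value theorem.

f(0⁺) = lim_{s→∞} sF(s) = lim_{s→∞} 8s(s-2)/((s-2)² + 49) = 8

Final answer: 8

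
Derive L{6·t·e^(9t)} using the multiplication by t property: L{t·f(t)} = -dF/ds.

Using L{t^n·e^(at)} = n!/(s-a)^(n+1), L{t·e^(9t)} = 1/(s-9)^2, so L{6·t·e^(9t)} = 6·1/(s-9)^2 = 6/(s-9)^2

Final answer: 6/(s-9)^2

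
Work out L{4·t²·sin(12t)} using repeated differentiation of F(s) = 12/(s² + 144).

F(s) = 12/(s² + 144). F'(s) = -24s/(s² + 144)². F''(s) = -24(144 - 3s²)/(s² + 144)³ = (72s² - 3456)/(s² + 144)³. So L{t²·sin(12t)} = (-1)² F''(s) = (72s² - 3456)/(s² + 144)³. Then L{4·t²·sin(12t)} = 4·(72s² - 3456)/(s² + 144)³ = (288s² - 13824)/(s² + 144)³

Final answer: (288s² - 13824)/(s² + 144)³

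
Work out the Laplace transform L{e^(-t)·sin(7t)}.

L{e^(at)·sin(ωt)} = ω/((s-a)² + ω²), so L{e^(-t)·sin(7t)} = 7/((s+1)² + 49)

Final answer: 7/((s+1)² + 49)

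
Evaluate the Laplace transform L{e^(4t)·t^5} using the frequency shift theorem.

L{e^(at)·t^n} = n!/(s-a)^(n+1), so L{e^(4t)·t^5} = 120/(s-4)^6

Final answer: 120/(s-4)^6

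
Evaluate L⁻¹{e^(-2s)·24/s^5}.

L⁻¹{24/s^5} = t^4. By the time shift theorem, L⁻¹{e^(-as)F(s)} = u(t-a)f(t-a) with a=2, so L⁻¹{e^(-2s)·24/s^5} = u(t-2)·(t-2)^4

Final answer: u(t-2)·(t-2)^4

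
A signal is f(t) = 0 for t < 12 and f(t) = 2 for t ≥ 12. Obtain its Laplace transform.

f(t) = 2·u(t-12). L{u(t-12)} = e^(-12s)/s, so L{f(t)} = 2·e^(-12s)/s

Final answer: 2·e^(-12s)/s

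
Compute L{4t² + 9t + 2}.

L{4t² + 9t + 2} = 4·2/s³ + 9/s² + 2/s = 8/s³ + 9/s² + 2/s

Final answer: 8/s³ + 9/s² + 2/s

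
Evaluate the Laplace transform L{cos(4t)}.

L{cos(ωt)} = s/(s² + ω²), so L{cos(4t)} = s/(s² + 16)

Final answer: s/(s² + 16)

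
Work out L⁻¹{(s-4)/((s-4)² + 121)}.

Using frequency shift: L⁻¹{(s-a)/((s-a)² + b²)} = e^(at)cos(bt). Here a=4, b=11

Final answer: e^(4t)·cos(11t)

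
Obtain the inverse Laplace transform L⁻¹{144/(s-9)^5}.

L⁻¹{n!/(s-a)^(n+1)} = t^n·e^(at) with n=4, a=9. So L⁻¹{24/(s-9)^5} = t^4·e^(9t), and L⁻¹{144/(s-9)^5} = (144/24)·t^4·e^(9t) = 6·t^4·e^(9t)

Final answer: 6·t^4·e^(9t)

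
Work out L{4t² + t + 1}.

L{4t² + t + 1} = 4·2/s³ + 1/s² + 1/s = 8/s³ + 1/s² + 1/s

Final answer: 8/s³ + 1/s² + 1/s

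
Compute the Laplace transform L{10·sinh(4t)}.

L{sinh(ωt)} = ω/(s² - ω²), so L{sinh(4t)} = 4/(s² - 16). Then L{10·sinh(4t)} = 10·4/(s² - 16) = 40/(s² - 16)

Final answer: 40/(s² - 16)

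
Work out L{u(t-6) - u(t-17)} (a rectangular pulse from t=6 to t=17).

L{u(t-a)} = e^(-as)/s. L{u(t-6) - u(t-17)} = (e^(-6s) - e^(-17s))/s

Final answer: (e^(-6s) - e^(-17s))/s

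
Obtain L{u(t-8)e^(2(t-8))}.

u(t-a)f(t-a) with f(t)=e^(2t). L{e^(2t)} = 1/(s-2). By time shift: e^(-8s)/(s-2)

Final answer: e^(-8s)/(s-2)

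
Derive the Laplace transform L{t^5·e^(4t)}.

L{t^n·e^(at)} = n!/(s-a)^(n+1), so L{t^5·e^(4t)} = 120/(s-4)^6

Final answer: 120/(s-4)^6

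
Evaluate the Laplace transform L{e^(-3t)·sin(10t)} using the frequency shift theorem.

Frequency shift: L{e^(at)f(t)} = F(s-a). L{e^(-3t)·sin(10t)} = 10/((s+3)² + 100)

Final answer: 10/((s+3)² + 100)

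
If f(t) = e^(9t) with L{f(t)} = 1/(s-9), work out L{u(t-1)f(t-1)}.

Time shift theorem: L{u(t-a)f(t-a)} = e^(-as)F(s). Here a=1, F(s) = 1/(s-9), so L{u(t-1)f(t-1)} = e^(-s)·1/(s-9)

Final answer: e^(-s)·1/(s-9)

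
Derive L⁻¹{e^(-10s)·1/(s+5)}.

L⁻¹{1/(s+5)} = e^(-5t). By the time shift theorem, L⁻¹{e^(-as)F(s)} = u(t-a)f(t-a) with a=10, so L⁻¹{e^(-10s)·1/(s+5)} = u(t-10)·e^(-5(t-10))

Final answer: u(t-10)·e^(-5(t-10))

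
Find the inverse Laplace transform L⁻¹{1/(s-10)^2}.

L⁻¹{n!/(s-a)^(n+1)} = t^n·e^(at), so L⁻¹{1/(s-10)^2} = t·e^(10t)

Final answer: t·e^(10t)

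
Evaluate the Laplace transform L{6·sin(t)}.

L{sin(ωt)} = ω/(s² + ω²), so L{sin(t)} = 1/(s² + 1). Then L{6·sin(t)} = 6·1/(s² + 1) = 6/(s² + 1)

Final answer: 6/(s² + 1)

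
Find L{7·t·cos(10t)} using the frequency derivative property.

L{cos(10t)} = s/(s² + 100). Derivative: d/ds[s/(s² + 100)] = [(s² + 100) - s·2s]/(s² + 100)² = (100 - s²)/(s² + 100)². So L{t·cos(10t)} = -F'(s) = (s² - 100)/(s² + 100)². Then L{7·t·cos(10t)} = 7·(s² - 100)/(s² + 100)²

Final answer: 7·(s² - 100)/(s² + 100)²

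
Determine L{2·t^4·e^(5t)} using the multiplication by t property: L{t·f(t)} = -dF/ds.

Using L{t^n·e^(at)} = n!/(s-a)^(n+1), L{t^4·e^(5t)} = 24/(s-5)^5, so L{2·t^4·e^(5t)} = 2·24/(s-5)^5 = 48/(s-5)^5

Final answer: 48/(s-5)^5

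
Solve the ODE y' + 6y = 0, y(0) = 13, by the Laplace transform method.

L{y'} + 6L{y} = 0. sY - 13 + 6Y = 0. Y(s+6) = 13. Y = 13/(s+6)

Final answer: y(t) = 13e^(-6t)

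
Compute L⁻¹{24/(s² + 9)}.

This is the form c·a/(s² + a²) with a = 3, c = 8. L⁻¹ = 8·sin(3t)

Final answer: 8·sin(3t)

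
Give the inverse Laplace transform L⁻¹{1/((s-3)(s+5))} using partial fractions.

Decompose: A/(s-3) + B/(s+5). A = 1/8, B = -1/8. f(t) = (e^(3t) - e^(-5t))/8

Final answer: (e^(3t) - e^(-5t))/8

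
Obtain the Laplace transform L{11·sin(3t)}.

L{sin(ωt)} = ω/(s² + ω²), so L{sin(3t)} = 3/(s² + 9). Then L{11·sin(3t)} = 11·3/(s² + 9) = 33/(s² + 9)

Final answer: 33/(s² + 9)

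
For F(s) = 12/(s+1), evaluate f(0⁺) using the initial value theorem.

f(0⁺) = lim_{s→∞} s·12/(s+1) = lim_{s→∞} 12s/(s+1) = 12

Final answer: 12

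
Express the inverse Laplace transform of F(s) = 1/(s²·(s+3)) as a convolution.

1/(s²·(s+3)) = (1/s^2)·(1/(s+3)) = L{t}·L{e^(-3t)}. So f(t) = t*e^(-3t) = ∫₀ᵗ τ·e^(-3(t-τ)) dτ

Final answer: ∫₀ᵗ τ·e^(-3(t-τ)) dτ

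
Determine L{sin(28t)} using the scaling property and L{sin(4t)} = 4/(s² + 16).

Using L{f(at)} = (1/a)F(s/a) with a=7: L{sin(28t)} = (1/7) · 4/((s/7)² + 16) = (1/7) · 4·49/(s² + 784) = 28/(s² + 784)

Final answer: 28/(s² + 784)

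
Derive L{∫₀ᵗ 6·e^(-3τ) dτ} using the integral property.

L{∫₀ᵗ f(τ)dτ} = F(s)/s with F(s) = 6/(s+3), so L{∫₀ᵗ 6·e^(-3τ) dτ} = 6/(s(s+3))

Final answer: 6/(s(s+3))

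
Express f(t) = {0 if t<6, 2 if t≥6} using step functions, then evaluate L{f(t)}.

f(t) = 2·u(t-6). L{u(t-6)} = e^(-6s)/s, so L{f(t)} = 2·e^(-6s)/s

Final answer: 2·e^(-6s)/s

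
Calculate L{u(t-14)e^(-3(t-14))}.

u(t-a)f(t-a) with f(t)=e^(-3t). L{e^(-3t)} = 1/(s+3). By time shift: e^(-14s)/(s+3)

Final answer: e^(-14s)/(s+3)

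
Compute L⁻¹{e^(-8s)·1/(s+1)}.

L⁻¹{1/(s+1)} = e^(-t). By the time shift theorem, L⁻¹{e^(-as)F(s)} = u(t-a)f(t-a) with a=8, so L⁻¹{e^(-8s)·1/(s+1)} = u(t-8)·e^(-(t-8))

Final answer: u(t-8)·e^(-(t-8))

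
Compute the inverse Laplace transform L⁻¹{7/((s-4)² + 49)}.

Using frequency shift, L⁻¹{7/((s-4)² + 49)} = e^(4t)·sin(7t)

Final answer: e^(4t)·sin(7t)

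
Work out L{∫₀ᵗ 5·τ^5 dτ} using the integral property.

L{∫₀ᵗ f(τ)dτ} = F(s)/s with f(t) = 5t^5. F(s) = 600/s^6, so L{∫₀ᵗ 5·τ^5 dτ} = (600/s^6)/s = 600/s^7. (Check: ∫₀ᵗ 5·τ^5 dτ = 5t^6/6.)

Final answer: 600/s^7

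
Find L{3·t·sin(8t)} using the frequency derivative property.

L{sin(8t)} = 8/(s² + 64). By L{t·f(t)} = -F'(s): -d/ds[8/(s² + 64)] = -(8)·(-2s)/(s² + 64)² = 16s/(s² + 64)². Then L{3·t·sin(8t)} = 3·16s/(s² + 64)² = 48s/(s² + 64)²

Final answer: 48s/(s² + 64)²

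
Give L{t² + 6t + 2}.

L{t² + 6t + 2} = 2/s³ + 6/s² + 2/s = 2/s³ + 6/s² + 2/s

Final answer: 2/s³ + 6/s² + 2/s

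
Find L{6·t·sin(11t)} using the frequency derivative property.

L{sin(11t)} = 11/(s² + 121). By L{t·f(t)} = -F'(s): -d/ds[11/(s² + 121)] = -(11)·(-2s)/(s² + 121)² = 22s/(s² + 121)². Then L{6·t·sin(11t)} = 6·22s/(s² + 121)² = 132s/(s² + 121)²

Final answer: 132s/(s² + 121)²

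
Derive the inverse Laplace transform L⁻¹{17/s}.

L⁻¹{c/s} = c, so L⁻¹{17/s} = 17

Final answer: 17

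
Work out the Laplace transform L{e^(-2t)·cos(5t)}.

L{e^(at)·cos(ωt)} = (s-a)/((s-a)² + ω²), so L{e^(-2t)·cos(5t)} = (s+2)/((s+2)² + 25)

Final answer: (s+2)/((s+2)² + 25)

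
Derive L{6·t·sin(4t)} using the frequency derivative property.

L{sin(4t)} = 4/(s² + 16). By L{t·f(t)} = -F'(s): -d/ds[4/(s² + 16)] = -(4)·(-2s)/(s² + 16)² = 8s/(s² + 16)². Then L{6·t·sin(4t)} = 6·8s/(s² + 16)² = 48s/(s² + 16)²

Final answer: 48s/(s² + 16)²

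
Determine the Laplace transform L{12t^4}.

L{12t^4} = 12 · L{t^4} = 12 · 24/s^5 = 288/s^5

Final answer: 288/s^5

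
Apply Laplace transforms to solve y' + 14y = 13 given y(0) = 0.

sY + 14Y = 13/s. Y = 13/(s(s+14)). Partial fractions: Y = 13/14/s - 13/14/(s+14)

Final answer: y(t) = 13/14(1 - e^(-14t))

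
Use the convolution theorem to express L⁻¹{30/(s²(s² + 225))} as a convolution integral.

30/(s²(s² + 225)) = (1/s²)·(30/(s² + 225)) = L{t}·L{2·sin(15t)}. So f(t) = t*(2·sin(15t)) = ∫₀ᵗ 2τ·sin(15(t-τ)) dτ

Final answer: ∫₀ᵗ 2τ·sin(15(t-τ)) dτ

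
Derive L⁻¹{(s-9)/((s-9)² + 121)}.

Using frequency shift: L⁻¹{(s-a)/((s-a)² + b²)} = e^(at)cos(bt). Here a=9, b=11

Final answer: e^(9t)·cos(11t)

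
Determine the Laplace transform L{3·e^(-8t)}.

L{e^(at)} = 1/(s-a), so L{e^(-8t)} = 1/(s+8). Then L{3·e^(-8t)} = 3/(s+8)

Final answer: 3/(s+8)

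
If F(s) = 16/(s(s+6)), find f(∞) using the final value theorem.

f(∞) = lim_{s→0} s·16/(s(s+6)) = lim_{s→0} 16/(s+6) = 16/6 = 8/3

Final answer: 8/3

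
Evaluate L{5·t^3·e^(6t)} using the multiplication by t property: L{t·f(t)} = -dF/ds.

Using L{t^n·e^(at)} = n!/(s-a)^(n+1), L{t^3·e^(6t)} = 6/(s-6)^4, so L{5·t^3·e^(6t)} = 5·6/(s-6)^4 = 30/(s-6)^4

Final answer: 30/(s-6)^4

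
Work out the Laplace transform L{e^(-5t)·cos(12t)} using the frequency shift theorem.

Frequency shift: L{e^(at)f(t)} = F(s-a). L{e^(-5t)·cos(12t)} = (s+5)/((s+5)² + 144)

Final answer: (s+5)/((s+5)² + 144)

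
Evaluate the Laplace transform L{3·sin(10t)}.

L{sin(ωt)} = ω/(s² + ω²), so L{sin(10t)} = 10/(s² + 100). Then L{3·sin(10t)} = 3·10/(s² + 100) = 30/(s² + 100)

Final answer: 30/(s² + 100)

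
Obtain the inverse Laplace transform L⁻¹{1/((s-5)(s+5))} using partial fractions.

Decompose: A/(s-5) + B/(s+5). A = 1/10, B = -1/10. f(t) = (e^(5t) - e^(-5t))/10

Final answer: (e^(5t) - e^(-5t))/10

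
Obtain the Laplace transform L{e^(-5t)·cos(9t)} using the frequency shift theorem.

Frequency shift: L{e^(at)f(t)} = F(s-a). L{e^(-5t)·cos(9t)} = (s+5)/((s+5)² + 81)

Final answer: (s+5)/((s+5)² + 81)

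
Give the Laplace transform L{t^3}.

L{t^n} = n!/s^(n+1), so L{t^3} = 6/s^4

Final answer: 6/s^4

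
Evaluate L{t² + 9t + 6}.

L{t² + 9t + 6} = 2/s³ + 9/s² + 6/s = 2/s³ + 9/s² + 6/s

Final answer: 2/s³ + 9/s² + 6/s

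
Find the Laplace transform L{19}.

L{19} = 19 · L{1} = 19/s

Final answer: 19/s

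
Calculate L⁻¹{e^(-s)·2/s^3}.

L⁻¹{2/s^3} = t^2. By the time shift theorem, L⁻¹{e^(-as)F(s)} = u(t-a)f(t-a) with a=1, so L⁻¹{e^(-s)·2/s^3} = u(t-1)·(t-1)^2

Final answer: u(t-1)·(t-1)^2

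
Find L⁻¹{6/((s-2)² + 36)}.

Form: b/((s-a)² + b²) → e^(at)sin(bt). With a=2, b=6

Final answer: e^(2t)·sin(6t)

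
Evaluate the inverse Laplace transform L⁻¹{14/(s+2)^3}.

L⁻¹{n!/(s-a)^(n+1)} = t^n·e^(at) with n=2, a=-2. So L⁻¹{2/(s+2)^3} = t^2·e^(-2t), and L⁻¹{14/(s+2)^3} = (14/2)·t^2·e^(-2t) = 7·t^2·e^(-2t)

Final answer: 7·t^2·e^(-2t)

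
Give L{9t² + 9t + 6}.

L{9t² + 9t + 6} = 9·2/s³ + 9/s² + 6/s = 18/s³ + 9/s² + 6/s

Final answer: 18/s³ + 9/s² + 6/s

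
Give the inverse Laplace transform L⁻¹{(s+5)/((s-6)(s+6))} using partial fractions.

Using partial fractions, f(t) = (11e^(6t) + e^(-6t))/12

Final answer: (11e^(6t) + e^(-6t))/12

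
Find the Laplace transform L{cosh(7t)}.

L{cosh(ωt)} = s/(s² - ω²), so L{cosh(7t)} = s/(s² - 49)

Final answer: s/(s² - 49)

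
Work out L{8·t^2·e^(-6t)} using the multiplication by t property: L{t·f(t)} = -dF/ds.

Using L{t^n·e^(at)} = n!/(s-a)^(n+1), L{t^2·e^(-6t)} = 2/(s+6)^3, so L{8·t^2·e^(-6t)} = 8·2/(s+6)^3 = 16/(s+6)^3

Final answer: 16/(s+6)^3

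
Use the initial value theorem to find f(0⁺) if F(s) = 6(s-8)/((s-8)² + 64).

f(0⁺) = lim_{s→∞} sF(s) = lim_{s→∞} 6s(s-8)/((s-8)² + 64) = 6

Final answer: 6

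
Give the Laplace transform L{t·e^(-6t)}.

L{t^n·e^(at)} = n!/(s-a)^(n+1), so L{t·e^(-6t)} = 1/(s+6)^2

Final answer: 1/(s+6)^2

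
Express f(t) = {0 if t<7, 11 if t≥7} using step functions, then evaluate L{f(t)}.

f(t) = 11·u(t-7). L{u(t-7)} = e^(-7s)/s, so L{f(t)} = 11·e^(-7s)/s

Final answer: 11·e^(-7s)/s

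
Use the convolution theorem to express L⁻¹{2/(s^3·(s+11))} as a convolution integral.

2/(s^3·(s+11)) = (2/s^3)·(1/(s+11)) = L{t^2}·L{e^(-11t)}. So f(t) = t^2*e^(-11t) = ∫₀ᵗ τ^2·e^(-11(t-τ)) dτ

Final answer: ∫₀ᵗ τ^2·e^(-11(t-τ)) dτ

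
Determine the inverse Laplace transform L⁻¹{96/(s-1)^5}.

L⁻¹{n!/(s-a)^(n+1)} = t^n·e^(at) with n=4, a=1. So L⁻¹{24/(s-1)^5} = t^4·e^t, and L⁻¹{96/(s-1)^5} = (96/24)·t^4·e^t = 4·t^4·e^t

Final answer: 4·t^4·e^t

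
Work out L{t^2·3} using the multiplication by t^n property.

L{3} = 3/s. d^1/ds^1[1/s] = -1/s². d^2/ds^2[1/s] = 2/s^3. So L{t^2} = (-1)^{2}·2/s^3 = 2/s^3. Then L{t^2·3} = 3·2/s^3 = 6/s^3

Final answer: 6/s^3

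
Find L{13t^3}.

L{t^n} = n!/s^(n+1). So L{13t^3} = 13·3!/s^4 = 78/s^4

Final answer: 78/s^4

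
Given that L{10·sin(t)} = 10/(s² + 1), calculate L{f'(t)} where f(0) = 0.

L{f'(t)} = s·F(s) - f(0) = s·10/(s² + 1) - 0 = 10s/(s² + 1)

Final answer: 10s/(s² + 1)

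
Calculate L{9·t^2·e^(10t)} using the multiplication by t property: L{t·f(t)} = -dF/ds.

Using L{t^n·e^(at)} = n!/(s-a)^(n+1), L{t^2·e^(10t)} = 2/(s-10)^3, so L{9·t^2·e^(10t)} = 9·2/(s-10)^3 = 18/(s-10)^3

Final answer: 18/(s-10)^3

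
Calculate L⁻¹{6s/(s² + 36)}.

This is the form c·s/(s² + a²) with a = 6, c = 6. L⁻¹ = 6·cos(6t)

Final answer: 6·cos(6t)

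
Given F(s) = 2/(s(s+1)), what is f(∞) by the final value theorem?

f(∞) = lim_{s→0} s·2/(s(s+1)) = lim_{s→0} 2/(s+1) = 2/1 = 2

Final answer: 2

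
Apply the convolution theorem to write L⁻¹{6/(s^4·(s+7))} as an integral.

6/(s^4·(s+7)) = (6/s^4)·(1/(s+7)) = L{t^3}·L{e^(-7t)}. So f(t) = t^3*e^(-7t) = ∫₀ᵗ τ^3·e^(-7(t-τ)) dτ

Final answer: ∫₀ᵗ τ^3·e^(-7(t-τ)) dτ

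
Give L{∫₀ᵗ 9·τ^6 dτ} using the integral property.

L{∫₀ᵗ f(τ)dτ} = F(s)/s with f(t) = 9t^6. F(s) = 6480/s^7, so L{∫₀ᵗ 9·τ^6 dτ} = (6480/s^7)/s = 6480/s^8. (Check: ∫₀ᵗ 9·τ^6 dτ = 9t^7/7.)

Final answer: 6480/s^8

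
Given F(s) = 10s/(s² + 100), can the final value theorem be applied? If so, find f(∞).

The final value theorem requires all poles of sF(s) in the left half-plane. sF(s) = 10s²/(s² + 100) has poles at s = ±10i (imaginary axis). Theorem does NOT apply (oscillatory system).

Final answer: Not applicable (oscillatory)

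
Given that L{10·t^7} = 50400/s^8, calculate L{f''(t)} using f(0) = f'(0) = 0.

L{f''(t)} = s²F(s) - sf(0) - f'(0) = s²·50400/s^8 - 0 - 0 = 50400/s^6

Final answer: 50400/s^6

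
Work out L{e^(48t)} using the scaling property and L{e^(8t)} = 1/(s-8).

Using L{f(at)} = (1/a)F(s/a) with a=6 and f(t) = e^(8t): L{e^(48t)} = (1/6) · 1/((s/6)-8) = (1/6) · 6/(s-48) = 1/(s-48)

Final answer: 1/(s-48)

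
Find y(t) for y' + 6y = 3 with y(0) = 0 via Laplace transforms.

sY + 6Y = 3/s. Y = 3/(s(s+6)). Partial fractions: Y = 1/2/s - 1/2/(s+6)

Final answer: y(t) = 1/2(1 - e^(-6t))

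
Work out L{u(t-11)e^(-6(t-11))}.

u(t-a)f(t-a) with f(t)=e^(-6t). L{e^(-6t)} = 1/(s+6). By time shift: e^(-11s)/(s+6)

Final answer: e^(-11s)/(s+6)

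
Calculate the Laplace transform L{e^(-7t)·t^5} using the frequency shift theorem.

L{e^(at)·t^n} = n!/(s-a)^(n+1), so L{e^(-7t)·t^5} = 120/(s+7)^6

Final answer: 120/(s+7)^6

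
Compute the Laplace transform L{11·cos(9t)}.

L{cos(ωt)} = s/(s² + ω²), so L{cos(9t)} = s/(s² + 81). Then L{11·cos(9t)} = 11·s/(s² + 81) = 11s/(s² + 81)

Final answer: 11s/(s² + 81)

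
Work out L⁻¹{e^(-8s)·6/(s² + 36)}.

L⁻¹{6/(s² + 36)} = sin(6t). By the time shift theorem, L⁻¹{e^(-as)F(s)} = u(t-a)f(t-a) with a=8, so L⁻¹{e^(-8s)·6/(s² + 36)} = u(t-8)·sin(6(t-8))

Final answer: u(t-8)·sin(6(t-8))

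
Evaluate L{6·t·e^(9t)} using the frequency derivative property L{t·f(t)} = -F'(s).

L{e^(9t)} = 1/(s-9). By frequency derivative: L{t·e^(9t)} = -d/ds[1/(s-9)] = -(-1)/(s-9)² = 1/(s-9)². Then L{6·t·e^(9t)} = 6·1/(s-9)² = 6/(s-9)²

Final answer: 6/(s-9)²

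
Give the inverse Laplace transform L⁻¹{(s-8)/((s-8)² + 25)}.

Using frequency shift, L⁻¹{(s-8)/((s-8)² + 25)} = e^(8t)·cos(5t)

Final answer: e^(8t)·cos(5t)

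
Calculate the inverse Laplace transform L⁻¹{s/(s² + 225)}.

L⁻¹{s/(s² + 225)} = cos(15t)

Final answer: cos(15t)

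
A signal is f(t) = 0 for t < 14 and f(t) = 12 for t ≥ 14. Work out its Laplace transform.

f(t) = 12·u(t-14). L{u(t-14)} = e^(-14s)/s, so L{f(t)} = 12·e^(-14s)/s

Final answer: 12·e^(-14s)/s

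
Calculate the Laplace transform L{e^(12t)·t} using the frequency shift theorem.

L{e^(at)·t^n} = n!/(s-a)^(n+1), so L{e^(12t)·t} = 1/(s-12)^2

Final answer: 1/(s-12)^2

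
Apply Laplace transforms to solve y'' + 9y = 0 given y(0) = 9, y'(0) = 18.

L{y''} + 9L{y} = 0. s²Y - 9s - 18 + 9Y = 0. Y(s² + 9) = 9s + 18. Y = (9s + 18)/(s² + 9). Inverting: y(t) = 9cos(3t) + 6sin(3t)

Final answer: y(t) = 9cos(3t) + 6sin(3t)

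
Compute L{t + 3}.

L{t + 3} = L{t} + 3·L{1} = 1/s² + 3/s

Final answer: 1/s² + 3/s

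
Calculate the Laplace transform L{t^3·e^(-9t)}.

L{t^n·e^(at)} = n!/(s-a)^(n+1), so L{t^3·e^(-9t)} = 6/(s+9)^4

Final answer: 6/(s+9)^4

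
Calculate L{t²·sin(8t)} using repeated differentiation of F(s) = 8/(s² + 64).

F(s) = 8/(s² + 64). F'(s) = -16s/(s² + 64)². F''(s) = -16(64 - 3s²)/(s² + 64)³ = (48s² - 1024)/(s² + 64)³. So L{t²·sin(8t)} = (-1)² F''(s) = (48s² - 1024)/(s² + 64)³

Final answer: (48s² - 1024)/(s² + 64)³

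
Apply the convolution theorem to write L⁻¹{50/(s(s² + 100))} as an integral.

50/(s(s² + 100)) = (1/s)·(50/(s² + 100)) = L{1}·L{5·sin(10t)}. So f(t) = 1*(5·sin(10t)) = ∫₀ᵗ 5·sin(10τ) dτ

Final answer: ∫₀ᵗ 5·sin(10τ) dτ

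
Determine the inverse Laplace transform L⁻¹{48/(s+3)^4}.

L⁻¹{n!/(s-a)^(n+1)} = t^n·e^(at) with n=3, a=-3. So L⁻¹{6/(s+3)^4} = t^3·e^(-3t), and L⁻¹{48/(s+3)^4} = (48/6)·t^3·e^(-3t) = 8·t^3·e^(-3t)

Final answer: 8·t^3·e^(-3t)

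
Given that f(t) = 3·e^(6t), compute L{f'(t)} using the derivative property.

f(0) = 3, F(s) = 3/(s-6). L{f'(t)} = s·F(s) - f(0) = 3s/(s-6) - 3 = (3s - 3(s-6))/(s-6) = 18/(s-6)

Final answer: 18/(s-6)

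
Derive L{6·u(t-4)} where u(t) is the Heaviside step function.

L{u(t-a)} = e^(-as)/s. Here a=4, so L{u(t-4)} = e^(-4s)/s, and L{6·u(t-4)} = 6·e^(-4s)/s

Final answer: 6·e^(-4s)/s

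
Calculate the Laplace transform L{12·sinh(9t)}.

L{sinh(ωt)} = ω/(s² - ω²), so L{sinh(9t)} = 9/(s² - 81). Then L{12·sinh(9t)} = 12·9/(s² - 81) = 108/(s² - 81)

Final answer: 108/(s² - 81)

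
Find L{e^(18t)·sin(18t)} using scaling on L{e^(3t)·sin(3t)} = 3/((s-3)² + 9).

Scaling with a=6: L{e^(18t)·sin(18t)} = (1/6) · 3/((s/6-3)² + 9). Simplifying: 18/((s-18)² + 324)

Final answer: 18/((s-18)² + 324)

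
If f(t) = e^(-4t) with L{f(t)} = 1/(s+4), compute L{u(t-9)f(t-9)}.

Time shift theorem: L{u(t-a)f(t-a)} = e^(-as)F(s). Here a=9, F(s) = 1/(s+4), so L{u(t-9)f(t-9)} = e^(-9s)·1/(s+4)

Final answer: e^(-9s)·1/(s+4)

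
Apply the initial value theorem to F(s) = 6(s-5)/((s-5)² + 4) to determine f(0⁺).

f(0⁺) = lim_{s→∞} sF(s) = lim_{s→∞} 6s(s-5)/((s-5)² + 4) = 6

Final answer: 6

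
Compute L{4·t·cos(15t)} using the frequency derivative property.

L{cos(15t)} = s/(s² + 225). Derivative: d/ds[s/(s² + 225)] = [(s² + 225) - s·2s]/(s² + 225)² = (225 - s²)/(s² + 225)². So L{t·cos(15t)} = -F'(s) = (s² - 225)/(s² + 225)². Then L{4·t·cos(15t)} = 4·(s² - 225)/(s² + 225)²

Final answer: 4·(s² - 225)/(s² + 225)²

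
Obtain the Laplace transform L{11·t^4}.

L{t^n} = n!/s^(n+1), so L{t^4} = 24/s^5. Then L{11·t^4} = 11·24/s^5 = 264/s^5

Final answer: 264/s^5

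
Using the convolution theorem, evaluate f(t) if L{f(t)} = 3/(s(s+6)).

3/(s(s+6)) = (3/s)·(1/(s+6)) = L{3}·L{e^(-6t)}. By convolution, f(t) = 3*e^(-6t) = ∫₀ᵗ 3·e^(-6τ) dτ = 3·(1 - e^(-6t))/6

Final answer: 3·(1 - e^(-6t))/6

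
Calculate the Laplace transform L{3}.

L{3} = 3 · L{1} = 3/s

Final answer: 3/s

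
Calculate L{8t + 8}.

L{8t + 8} = 8·L{t} + 8·L{1} = 8/s² + 8/s

Final answer: 8/s² + 8/s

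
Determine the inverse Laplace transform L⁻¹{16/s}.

L⁻¹{c/s} = c, so L⁻¹{16/s} = 16

Final answer: 16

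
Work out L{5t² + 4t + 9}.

L{5t² + 4t + 9} = 5·2/s³ + 4/s² + 9/s = 10/s³ + 4/s² + 9/s

Final answer: 10/s³ + 4/s² + 9/s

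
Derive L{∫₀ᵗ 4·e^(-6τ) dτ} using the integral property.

L{∫₀ᵗ f(τ)dτ} = F(s)/s with F(s) = 4/(s+6), so L{∫₀ᵗ 4·e^(-6τ) dτ} = 4/(s(s+6))

Final answer: 4/(s(s+6))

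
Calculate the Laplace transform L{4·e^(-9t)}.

L{e^(at)} = 1/(s-a), so L{e^(-9t)} = 1/(s+9). Then L{4·e^(-9t)} = 4/(s+9)

Final answer: 4/(s+9)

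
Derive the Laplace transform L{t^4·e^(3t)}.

L{t^n·e^(at)} = n!/(s-a)^(n+1), so L{t^4·e^(3t)} = 24/(s-3)^5

Final answer: 24/(s-3)^5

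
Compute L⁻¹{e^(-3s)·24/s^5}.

L⁻¹{24/s^5} = t^4. By the time shift theorem, L⁻¹{e^(-as)F(s)} = u(t-a)f(t-a) with a=3, so L⁻¹{e^(-3s)·24/s^5} = u(t-3)·(t-3)^4

Final answer: u(t-3)·(t-3)^4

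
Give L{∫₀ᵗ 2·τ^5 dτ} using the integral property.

L{∫₀ᵗ f(τ)dτ} = F(s)/s with f(t) = 2t^5. F(s) = 240/s^6, so L{∫₀ᵗ 2·τ^5 dτ} = (240/s^6)/s = 240/s^7. (Check: ∫₀ᵗ 2·τ^5 dτ = 2t^6/6.)

Final answer: 240/s^7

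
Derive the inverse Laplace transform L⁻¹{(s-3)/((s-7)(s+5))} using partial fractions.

Using partial fractions, f(t) = (4e^(7t) + 8e^(-5t))/12

Final answer: (4e^(7t) + 8e^(-5t))/12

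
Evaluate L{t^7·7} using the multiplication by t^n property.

L{7} = 7/s. d^1/ds^1[1/s] = -1/s². d^2/ds^2[1/s] = 2/s^3. d^3/ds^3[1/s] = -6/s^4. d^4/ds^4[1/s] = 24/s^5. d^5/ds^5[1/s] = -120/s^6. d^6/ds^6[1/s] = 720/s^7. d^7/ds^7[1/s] = -5040/s^8. So L{t^7} = (-1)^{7}·-5040/s^8 = 5040/s^8. Then L{t^7·7} = 7·5040/s^8 = 35280/s^8

Final answer: 35280/s^8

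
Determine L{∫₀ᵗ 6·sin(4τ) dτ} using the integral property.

L{∫₀ᵗ f(τ)dτ} = F(s)/s with F(s) = 24/(s² + 16), so the result is (24/(s² + 16))/s = 24/(s(s² + 16))

Final answer: 24/(s(s² + 16))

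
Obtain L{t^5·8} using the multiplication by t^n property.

L{8} = 8/s. d^1/ds^1[1/s] = -1/s². d^2/ds^2[1/s] = 2/s^3. d^3/ds^3[1/s] = -6/s^4. d^4/ds^4[1/s] = 24/s^5. d^5/ds^5[1/s] = -120/s^6. So L{t^5} = (-1)^{5}·-120/s^6 = 120/s^6. Then L{t^5·8} = 8·120/s^6 = 960/s^6

Final answer: 960/s^6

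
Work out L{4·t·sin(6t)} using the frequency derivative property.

L{sin(6t)} = 6/(s² + 36). By L{t·f(t)} = -F'(s): -d/ds[6/(s² + 36)] = -(6)·(-2s)/(s² + 36)² = 12s/(s² + 36)². Then L{4·t·sin(6t)} = 4·12s/(s² + 36)² = 48s/(s² + 36)²

Final answer: 48s/(s² + 36)²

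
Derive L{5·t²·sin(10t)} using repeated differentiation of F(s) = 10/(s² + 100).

F(s) = 10/(s² + 100). F'(s) = -20s/(s² + 100)². F''(s) = -20(100 - 3s²)/(s² + 100)³ = (60s² - 2000)/(s² + 100)³. So L{t²·sin(10t)} = (-1)² F''(s) = (60s² - 2000)/(s² + 100)³. Then L{5·t²·sin(10t)} = 5·(60s² - 2000)/(s² + 100)³ = (300s² - 10000)/(s² + 100)³

Final answer: (300s² - 10000)/(s² + 100)³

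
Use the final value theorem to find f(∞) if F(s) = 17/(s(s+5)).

f(∞) = lim_{s→0} s·17/(s(s+5)) = lim_{s→0} 17/(s+5) = 17/5 = 17/5

Final answer: 17/5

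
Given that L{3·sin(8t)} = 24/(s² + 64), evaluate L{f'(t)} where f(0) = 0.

L{f'(t)} = s·F(s) - f(0) = s·24/(s² + 64) - 0 = 24s/(s² + 64)

Final answer: 24s/(s² + 64)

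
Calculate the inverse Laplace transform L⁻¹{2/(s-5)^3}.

L⁻¹{n!/(s-a)^(n+1)} = t^n·e^(at), so L⁻¹{2/(s-5)^3} = t^2·e^(5t)

Final answer: t^2·e^(5t)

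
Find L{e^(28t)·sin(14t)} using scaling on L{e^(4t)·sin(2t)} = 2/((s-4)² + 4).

Scaling with a=7: L{e^(28t)·sin(14t)} = (1/7) · 2/((s/7-4)² + 4). Simplifying: 14/((s-28)² + 196)

Final answer: 14/((s-28)² + 196)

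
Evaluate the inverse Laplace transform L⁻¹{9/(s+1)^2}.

L⁻¹{n!/(s-a)^(n+1)} = t^n·e^(at) with n=1, a=-1. So L⁻¹{1/(s+1)^2} = t·e^(-t), and L⁻¹{9/(s+1)^2} = (9/1)·t·e^(-t) = 9·t·e^(-t)

Final answer: 9·t·e^(-t)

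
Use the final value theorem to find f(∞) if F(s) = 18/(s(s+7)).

f(∞) = lim_{s→0} s·18/(s(s+7)) = lim_{s→0} 18/(s+7) = 18/7 = 18/7

Final answer: 18/7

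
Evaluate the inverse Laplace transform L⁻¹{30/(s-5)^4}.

L⁻¹{n!/(s-a)^(n+1)} = t^n·e^(at) with n=3, a=5. So L⁻¹{6/(s-5)^4} = t^3·e^(5t), and L⁻¹{30/(s-5)^4} = (30/6)·t^3·e^(5t) = 5·t^3·e^(5t)

Final answer: 5·t^3·e^(5t)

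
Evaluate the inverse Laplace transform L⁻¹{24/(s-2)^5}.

L⁻¹{n!/(s-a)^(n+1)} = t^n·e^(at), so L⁻¹{24/(s-2)^5} = t^4·e^(2t)

Final answer: t^4·e^(2t)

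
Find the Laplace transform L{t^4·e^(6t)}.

L{t^n·e^(at)} = n!/(s-a)^(n+1), so L{t^4·e^(6t)} = 24/(s-6)^5

Final answer: 24/(s-6)^5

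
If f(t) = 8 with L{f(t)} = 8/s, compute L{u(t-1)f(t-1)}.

Time shift theorem: L{u(t-a)f(t-a)} = e^(-as)F(s). Here a=1, F(s) = 8/s, so L{u(t-1)f(t-1)} = e^(-s)·8/s

Final answer: e^(-s)·8/s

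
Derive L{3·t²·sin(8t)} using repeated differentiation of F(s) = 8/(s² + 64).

F(s) = 8/(s² + 64). F'(s) = -16s/(s² + 64)². F''(s) = -16(64 - 3s²)/(s² + 64)³ = (48s² - 1024)/(s² + 64)³. So L{t²·sin(8t)} = (-1)² F''(s) = (48s² - 1024)/(s² + 64)³. Then L{3·t²·sin(8t)} = 3·(48s² - 1024)/(s² + 64)³ = (144s² - 3072)/(s² + 64)³

Final answer: (144s² - 3072)/(s² + 64)³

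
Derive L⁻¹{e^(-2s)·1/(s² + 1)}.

L⁻¹{1/(s² + 1)} = sin(t). By the time shift theorem, L⁻¹{e^(-as)F(s)} = u(t-a)f(t-a) with a=2, so L⁻¹{e^(-2s)·1/(s² + 1)} = u(t-2)·sin((t-2))

Final answer: u(t-2)·sin((t-2))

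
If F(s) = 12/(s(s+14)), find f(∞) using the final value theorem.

f(∞) = lim_{s→0} s·12/(s(s+14)) = lim_{s→0} 12/(s+14) = 12/14 = 6/7

Final answer: 6/7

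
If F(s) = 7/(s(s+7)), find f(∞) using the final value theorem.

f(∞) = lim_{s→0} s·7/(s(s+7)) = lim_{s→0} 7/(s+7) = 7/7 = 1

Final answer: 1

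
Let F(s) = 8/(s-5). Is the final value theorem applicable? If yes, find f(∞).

sF(s) = 8s/(s-5) has a pole at s = 5 in the right half-plane. Theorem does NOT apply (unstable system; f(t) = 8·e^(5t) grows without bound).

Final answer: Not applicable (unstable)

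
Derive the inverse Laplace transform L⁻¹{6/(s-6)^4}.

L⁻¹{n!/(s-a)^(n+1)} = t^n·e^(at), so L⁻¹{6/(s-6)^4} = t^3·e^(6t)

Final answer: t^3·e^(6t)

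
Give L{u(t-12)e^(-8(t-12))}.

u(t-a)f(t-a) with f(t)=e^(-8t). L{e^(-8t)} = 1/(s+8). By time shift: e^(-12s)/(s+8)

Final answer: e^(-12s)/(s+8)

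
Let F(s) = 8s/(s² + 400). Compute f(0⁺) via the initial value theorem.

f(0⁺) = lim_{s→∞} s·8s/(s² + 400) = lim_{s→∞} 8s²/(s² + 400) = 8

Final answer: 8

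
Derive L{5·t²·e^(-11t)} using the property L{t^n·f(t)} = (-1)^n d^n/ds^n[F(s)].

L{e^(-11t)} = 1/(s+11). d/ds[1/(s+11)] = -1/(s+11)². d²/ds²[1/(s+11)] = 2/(s+11)³. So L{t²·e^(-11t)} = (-1)² · 2/(s+11)³ = 2/(s+11)³. Then L{5·t²·e^(-11t)} = 5·2/(s+11)³ = 10/(s+11)³

Final answer: 10/(s+11)³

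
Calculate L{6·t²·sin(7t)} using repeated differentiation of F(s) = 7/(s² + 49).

F(s) = 7/(s² + 49). F'(s) = -14s/(s² + 49)². F''(s) = -14(49 - 3s²)/(s² + 49)³ = (42s² - 686)/(s² + 49)³. So L{t²·sin(7t)} = (-1)² F''(s) = (42s² - 686)/(s² + 49)³. Then L{6·t²·sin(7t)} = 6·(42s² - 686)/(s² + 49)³ = (252s² - 4116)/(s² + 49)³

Final answer: (252s² - 4116)/(s² + 49)³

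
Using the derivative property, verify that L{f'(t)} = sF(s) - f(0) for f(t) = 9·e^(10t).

f'(t) = 90e^(10t). Direct: L{f'(t)} = 90/(s-10). Property: s·9/(s-10) - 9 = (9s - 9(s-10))/(s-10) = 90/(s-10). ✓

Final answer: 90/(s-10)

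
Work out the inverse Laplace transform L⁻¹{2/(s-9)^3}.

L⁻¹{n!/(s-a)^(n+1)} = t^n·e^(at), so L⁻¹{2/(s-9)^3} = t^2·e^(9t)

Final answer: t^2·e^(9t)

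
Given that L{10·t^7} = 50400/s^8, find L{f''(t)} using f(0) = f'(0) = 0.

L{f''(t)} = s²F(s) - sf(0) - f'(0) = s²·50400/s^8 - 0 - 0 = 50400/s^6

Final answer: 50400/s^6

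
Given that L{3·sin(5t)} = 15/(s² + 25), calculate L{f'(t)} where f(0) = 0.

L{f'(t)} = s·F(s) - f(0) = s·15/(s² + 25) - 0 = 15s/(s² + 25)

Final answer: 15s/(s² + 25)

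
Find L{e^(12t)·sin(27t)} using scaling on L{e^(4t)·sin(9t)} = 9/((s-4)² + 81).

Scaling with a=3: L{e^(12t)·sin(27t)} = (1/3) · 9/((s/3-4)² + 81). Simplifying: 27/((s-12)² + 729)

Final answer: 27/((s-12)² + 729)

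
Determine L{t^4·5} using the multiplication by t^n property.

L{5} = 5/s. d^1/ds^1[1/s] = -1/s². d^2/ds^2[1/s] = 2/s^3. d^3/ds^3[1/s] = -6/s^4. d^4/ds^4[1/s] = 24/s^5. So L{t^4} = (-1)^{4}·24/s^5 = 24/s^5. Then L{t^4·5} = 5·24/s^5 = 120/s^5

Final answer: 120/s^5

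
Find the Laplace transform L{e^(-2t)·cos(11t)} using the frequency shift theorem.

Frequency shift: L{e^(at)f(t)} = F(s-a). L{e^(-2t)·cos(11t)} = (s+2)/((s+2)² + 121)

Final answer: (s+2)/((s+2)² + 121)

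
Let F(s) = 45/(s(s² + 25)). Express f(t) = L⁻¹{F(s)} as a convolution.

45/(s(s² + 25)) = (1/s)·(45/(s² + 25)) = L{1}·L{9·sin(5t)}. So f(t) = 1*(9·sin(5t)) = ∫₀ᵗ 9·sin(5τ) dτ

Final answer: ∫₀ᵗ 9·sin(5τ) dτ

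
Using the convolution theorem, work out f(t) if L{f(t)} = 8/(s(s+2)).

8/(s(s+2)) = (8/s)·(1/(s+2)) = L{8}·L{e^(-2t)}. By convolution, f(t) = 8*e^(-2t) = ∫₀ᵗ 8·e^(-2τ) dτ = 8·(1 - e^(-2t))/2

Final answer: 8·(1 - e^(-2t))/2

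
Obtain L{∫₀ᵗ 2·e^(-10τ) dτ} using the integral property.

L{∫₀ᵗ f(τ)dτ} = F(s)/s with F(s) = 2/(s+10), so L{∫₀ᵗ 2·e^(-10τ) dτ} = 2/(s(s+10))

Final answer: 2/(s(s+10))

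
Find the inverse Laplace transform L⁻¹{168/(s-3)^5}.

L⁻¹{n!/(s-a)^(n+1)} = t^n·e^(at) with n=4, a=3. So L⁻¹{24/(s-3)^5} = t^4·e^(3t), and L⁻¹{168/(s-3)^5} = (168/24)·t^4·e^(3t) = 7·t^4·e^(3t)

Final answer: 7·t^4·e^(3t)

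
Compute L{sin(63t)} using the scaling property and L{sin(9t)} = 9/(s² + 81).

Using L{f(at)} = (1/a)F(s/a) with a=7: L{sin(63t)} = (1/7) · 9/((s/7)² + 81) = (1/7) · 9·49/(s² + 3969) = 63/(s² + 3969)

Final answer: 63/(s² + 3969)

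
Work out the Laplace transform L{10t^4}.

L{10t^4} = 10 · L{t^4} = 10 · 24/s^5 = 240/s^5

Final answer: 240/s^5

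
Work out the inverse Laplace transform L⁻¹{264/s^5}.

L⁻¹{n!/s^(n+1)} = t^n with n=4. So L⁻¹{24/s^5} = t^4, and L⁻¹{264/s^5} = (264/24)·t^4 = 11·t^4

Final answer: 11·t^4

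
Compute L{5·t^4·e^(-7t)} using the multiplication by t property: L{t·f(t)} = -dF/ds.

Using L{t^n·e^(at)} = n!/(s-a)^(n+1), L{t^4·e^(-7t)} = 24/(s+7)^5, so L{5·t^4·e^(-7t)} = 5·24/(s+7)^5 = 120/(s+7)^5

Final answer: 120/(s+7)^5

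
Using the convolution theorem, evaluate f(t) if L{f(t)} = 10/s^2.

10/s^2 = (10/s)·(1/s) = L{10}·L{1}. By convolution, f(t) = 10*1 = ∫₀ᵗ 10·1 dτ = 10·t

Final answer: 10·t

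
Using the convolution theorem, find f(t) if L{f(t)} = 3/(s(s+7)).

3/(s(s+7)) = (3/s)·(1/(s+7)) = L{3}·L{e^(-7t)}. By convolution, f(t) = 3*e^(-7t) = ∫₀ᵗ 3·e^(-7τ) dτ = 3·(1 - e^(-7t))/7

Final answer: 3·(1 - e^(-7t))/7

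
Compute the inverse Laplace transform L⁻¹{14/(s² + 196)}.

L⁻¹{14/(s² + 196)} = sin(14t)

Final answer: sin(14t)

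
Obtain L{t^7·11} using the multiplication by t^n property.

L{11} = 11/s. d^1/ds^1[1/s] = -1/s². d^2/ds^2[1/s] = 2/s^3. d^3/ds^3[1/s] = -6/s^4. d^4/ds^4[1/s] = 24/s^5. d^5/ds^5[1/s] = -120/s^6. d^6/ds^6[1/s] = 720/s^7. d^7/ds^7[1/s] = -5040/s^8. So L{t^7} = (-1)^{7}·-5040/s^8 = 5040/s^8. Then L{t^7·11} = 11·5040/s^8 = 55440/s^8

Final answer: 55440/s^8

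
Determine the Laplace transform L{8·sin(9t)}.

L{sin(ωt)} = ω/(s² + ω²), so L{sin(9t)} = 9/(s² + 81). Then L{8·sin(9t)} = 8·9/(s² + 81) = 72/(s² + 81)

Final answer: 72/(s² + 81)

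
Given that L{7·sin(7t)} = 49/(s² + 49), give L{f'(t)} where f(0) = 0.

L{f'(t)} = s·F(s) - f(0) = s·49/(s² + 49) - 0 = 49s/(s² + 49)

Final answer: 49s/(s² + 49)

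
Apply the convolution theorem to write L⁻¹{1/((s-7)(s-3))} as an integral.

1/((s-7)(s-3)) = (1/(s-7))·(1/(s-3)) = L{e^(7t)}·L{e^(3t)}. So f(t) = e^(7t)*e^(3t) = ∫₀ᵗ e^(7τ)·e^(3(t-τ)) dτ

Final answer: ∫₀ᵗ e^(7τ)·e^(3(t-τ)) dτ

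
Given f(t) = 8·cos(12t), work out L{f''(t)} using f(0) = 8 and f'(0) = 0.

F(s) = 8s/(s² + 144). L{f''(t)} = s²F(s) - sf(0) - f'(0) = 8s³/(s² + 144) - 8s = (8s³ - 8s(s² + 144))/(s² + 144) = -1152s/(s² + 144)

Final answer: -1152s/(s² + 144)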